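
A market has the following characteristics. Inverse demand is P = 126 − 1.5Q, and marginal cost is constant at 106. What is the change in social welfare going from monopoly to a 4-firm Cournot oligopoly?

Social welfare rises by 28

The monopolist equates marginal revenue to marginal cost: 126 − 3Q = 106, so Q = 20/3. From demand, P = 116.
CS = ½·(126 − 116)·20/3 = 100/3; PS = (116 − 106)·20/3 = 200/3; TS = 100.
In a 4-firm Cournot equilibrium, symmetry and the first-order condition give q = (126 − 106)/(7.5) = 8/3. So Q = 32/3 and P = 110.
CS = ½·(126 − 110)·32/3 = 256/3; PS = (110 − 106)·32/3 = 128/3; TS = 128.
Change in social welfare: 128 − 100 = 28.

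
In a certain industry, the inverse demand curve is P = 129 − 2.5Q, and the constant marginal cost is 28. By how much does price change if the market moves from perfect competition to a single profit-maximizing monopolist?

Price rises by 50.5

Perfect competition: P = MC = 28, so 129 − 2.5Q = 28 and Q = 40.4.
Monopoly sets MR = MC: 129 − 5Q = 28 ⇒ Q = 20.2, P = 129 − 2.5·20.2 = 78.5.
Change in price: 78.5 − 28 = 50.5.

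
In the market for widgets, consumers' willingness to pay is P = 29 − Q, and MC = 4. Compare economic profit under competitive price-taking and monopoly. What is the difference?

Economic profit rises by 156.25

Competitive firms price at marginal cost: P = 4, giving Q = 25.
Profit = (4 − 4)·25 = 0.
The monopolist equates marginal revenue to marginal cost: 29 − 2Q = 4, so Q = 12.5. From demand, P = 16.5.
Profit = (16.5 − 4)·12.5 = 156.25.
Change in economic profit: 156.25 − 0 = 156.25.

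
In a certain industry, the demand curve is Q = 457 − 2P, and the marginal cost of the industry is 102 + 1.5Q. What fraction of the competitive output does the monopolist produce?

Inverting demand: P = 228.5 − 0.5Q.
A monopolist chooses Q where MR = MC. MR = 228.5 − Q; setting this equal to 102 + 1.5Q gives Q = 50.6 and P = 203.2.
Under competition P = MC: 228.5 − 0.5Q = 102 + 1.5Q ⇒ Q = 63.25, P = 196.875.
Ratio Q_m/Q_c = 50.6/63.25 = 0.8.

Q_m/Q_c = 0.8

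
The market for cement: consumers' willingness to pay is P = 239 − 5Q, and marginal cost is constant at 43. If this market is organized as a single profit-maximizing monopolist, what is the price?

The monopolist equates marginal revenue to marginal cost: 239 − 10Q = 43, so Q = 19.6. From demand, P = 141.

P = 141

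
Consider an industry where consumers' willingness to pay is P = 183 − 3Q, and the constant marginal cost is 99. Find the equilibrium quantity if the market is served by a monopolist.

Q = 14

A monopolist chooses Q where MR = MC. MR = 183 − 6Q; setting this equal to 99 gives Q = 14 and P = 141.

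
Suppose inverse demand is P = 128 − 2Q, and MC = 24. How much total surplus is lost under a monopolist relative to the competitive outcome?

Competitive firms price at marginal cost: P = 24, giving Q = 52.
The monopolist equates marginal revenue to marginal cost: 128 − 4Q = 24, so Q = 26. From demand, P = 76.
DWL is the triangle between Q = 26 and Q = 52: ½·(52 − 26)·(76 − 24) = 676.

DWL = 676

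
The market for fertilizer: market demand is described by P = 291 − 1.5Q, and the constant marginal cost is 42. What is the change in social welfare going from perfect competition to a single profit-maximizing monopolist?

Perfect competition: P = MC = 42, so 291 − 1.5Q = 42 and Q = 166.
CS = ½·(291 − 42)·166 = 20667; PS = (42 − 42)·166 = 0; TS = 20667.
Monopoly sets MR = MC: 291 − 3Q = 42 ⇒ Q = 83, P = 291 − 1.5·83 = 166.5.
CS = ½·(291 − 166.5)·83 = 5166.75; PS = (166.5 − 42)·83 = 10333.5; TS = 15500.25.
Change in social welfare: 15500.25 − 20667 = −5166.75.

Social welfare falls by 5166.75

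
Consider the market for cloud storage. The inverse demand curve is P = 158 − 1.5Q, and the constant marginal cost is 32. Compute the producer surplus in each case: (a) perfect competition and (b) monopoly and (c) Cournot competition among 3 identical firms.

Competition: PS = 0; Monopoly: PS = 2646; Cournot: PS = 1984.5

Perfect competition: P = MC = 32, so 158 − 1.5Q = 32 and Q = 84.
PS = (32 − 32)·84 = 0.
Monopoly sets MR = MC: 158 − 3Q = 32 ⇒ Q = 42, P = 158 − 1.5·42 = 95.
PS = (95 − 32)·42 = 2646.
In a 3-firm Cournot equilibrium, symmetry and the first-order condition give q = (158 − 32)/(6) = 21. So Q = 63 and P = 63.5.
PS = (63.5 − 32)·63 = 1984.5.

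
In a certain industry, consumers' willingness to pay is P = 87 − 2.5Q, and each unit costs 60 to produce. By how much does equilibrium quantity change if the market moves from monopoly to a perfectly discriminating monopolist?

Equilibrium quantity rises by 5.4

Monopoly sets MR = MC: 87 − 5Q = 60 ⇒ Q = 5.4, P = 87 − 2.5·5.4 = 73.5.
A perfectly discriminating monopolist sells every unit with P(Q) ≥ MC(Q), so output equals the competitive quantity Q = 10.8. Each buyer pays their reservation price, so CS = 0 and the firm captures all surplus.
Change in equilibrium quantity: 10.8 − 5.4 = 5.4.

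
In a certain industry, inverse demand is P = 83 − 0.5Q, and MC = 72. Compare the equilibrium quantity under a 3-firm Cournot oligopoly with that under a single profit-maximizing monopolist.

With 3 symmetric Cournot firms, each firm's FOC gives 83 − 2q = 72, so q = 5.5, Q = 3·5.5 = 16.5, and P = 74.75.
The monopolist equates marginal revenue to marginal cost: 83 − Q = 72, so Q = 11. From demand, P = 77.5.

Cournot: Q = 16.5; Monopoly: Q = 11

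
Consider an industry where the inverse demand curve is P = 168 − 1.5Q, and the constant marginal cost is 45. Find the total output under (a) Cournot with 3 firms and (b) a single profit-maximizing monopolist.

With 3 symmetric Cournot firms, each firm's FOC gives 168 − 6q = 45, so q = 20.5, Q = 3·20.5 = 61.5, and P = 75.75.
Monopoly sets MR = MC: 168 − 3Q = 45 ⇒ Q = 41, P = 168 − 1.5·41 = 106.5.

Cournot: Q = 61.5; Monopoly: Q = 41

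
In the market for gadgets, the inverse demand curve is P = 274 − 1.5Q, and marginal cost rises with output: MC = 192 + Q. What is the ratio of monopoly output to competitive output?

A monopolist chooses Q where MR = MC. MR = 274 − 3Q; setting this equal to 192 + Q gives Q = 20.5 and P = 243.25.
Competitive equilibrium sets price equal to marginal cost: 274 − 1.5Q = 192 + Q, so Q = 32.8 and P = 224.8.
Ratio Q_m/Q_c = 20.5/32.8 = 0.625.

Q_m/Q_c = 0.625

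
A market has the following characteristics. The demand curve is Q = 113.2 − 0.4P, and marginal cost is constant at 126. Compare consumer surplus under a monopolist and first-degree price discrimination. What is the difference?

Inverting demand: P = 283 − 2.5Q.
A monopolist chooses Q where MR = MC. MR = 283 − 5Q; setting this equal to 126 gives Q = 31.4 and P = 204.5.
CS = ½·(283 − 204.5)·31.4 = 1232.45.
A perfectly discriminating monopolist sells every unit with P(Q) ≥ MC(Q), so output equals the competitive quantity Q = 62.8. Each buyer pays their reservation price, so CS = 0 and the firm captures all surplus.
CS = 0.
Change in consumer surplus: 0 − 1232.45 = −1232.45.

Consumer surplus falls by 1232.45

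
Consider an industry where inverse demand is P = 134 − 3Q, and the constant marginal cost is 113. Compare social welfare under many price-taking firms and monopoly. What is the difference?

Under competition P = MC = 113, so Q = (134 − 113)/3 = 7.
CS = ½·(134 − 113)·7 = 73.5; PS = (113 − 113)·7 = 0; TS = 73.5.
The monopolist equates marginal revenue to marginal cost: 134 − 6Q = 113, so Q = 3.5. From demand, P = 123.5.
CS = ½·(134 − 123.5)·3.5 = 18.375; PS = (123.5 − 113)·3.5 = 36.75; TS = 55.125.
Change in social welfare: 55.125 − 73.5 = −18.375.

TS falls by 18.375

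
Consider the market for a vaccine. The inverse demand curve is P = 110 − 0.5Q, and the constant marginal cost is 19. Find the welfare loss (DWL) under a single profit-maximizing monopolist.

DWL = 2070.25

Under competition P = MC = 19, so Q = (110 − 19)/0.5 = 182.
Monopoly sets MR = MC: 110 − Q = 19 ⇒ Q = 91, P = 110 − 0.5·91 = 64.5.
DWL is the triangle between Q = 91 and Q = 182: ½·(182 − 91)·(64.5 − 19) = 2070.25.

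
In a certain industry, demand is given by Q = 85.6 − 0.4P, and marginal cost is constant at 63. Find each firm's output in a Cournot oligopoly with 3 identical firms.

Inverting demand: P = 214 − 2.5Q.
Cournot with 3 identical firms: the symmetric best-response condition is 214 − 10q = 63. Each firm produces q = 15.1, total output Q = 45.3, price P = 100.75.

q_i = 15.1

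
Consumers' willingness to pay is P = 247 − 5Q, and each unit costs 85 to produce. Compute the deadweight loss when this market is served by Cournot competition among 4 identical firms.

Perfect competition: P = MC = 85, so 247 − 5Q = 85 and Q = 32.4.
Cournot with 4 identical firms: the symmetric best-response condition is 247 − 25q = 85. Each firm produces q = 6.48, total output Q = 25.92, price P = 117.4.
DWL is the triangle between Q = 25.92 and Q = 32.4: ½·(32.4 − 25.92)·(117.4 − 85) = 104.976.

DWL = 104.976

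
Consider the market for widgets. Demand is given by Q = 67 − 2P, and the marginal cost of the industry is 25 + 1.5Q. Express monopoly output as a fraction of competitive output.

Inverting demand: P = 33.5 − 0.5Q.
A monopolist chooses Q where MR = MC. MR = 33.5 − Q; setting this equal to 25 + 1.5Q gives Q = 3.4 and P = 31.8.
Under competition P = MC: 33.5 − 0.5Q = 25 + 1.5Q ⇒ Q = 4.25, P = 31.375.
Ratio Q_m/Q_c = 3.4/4.25 = 0.8.

Q_m/Q_c = 0.8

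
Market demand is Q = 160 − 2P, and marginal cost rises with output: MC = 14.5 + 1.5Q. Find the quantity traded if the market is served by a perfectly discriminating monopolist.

Inverting demand: P = 80 − 0.5Q.
Under first-degree price discrimination the firm charges each unit its demand price and produces up to where P = MC, i.e. Q = 32.75. Consumer surplus is zero; producer surplus equals total surplus.

Q = 32.75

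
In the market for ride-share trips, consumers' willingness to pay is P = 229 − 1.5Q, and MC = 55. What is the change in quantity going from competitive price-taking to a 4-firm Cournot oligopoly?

Q falls by 23.2

Under competition P = MC = 55, so Q = (229 − 55)/1.5 = 116.
Cournot with 4 identical firms: the symmetric best-response condition is 229 − 7.5q = 55. Each firm produces q = 23.2, total output Q = 92.8, price P = 89.8.
Change in quantity: 92.8 − 116 = −23.2.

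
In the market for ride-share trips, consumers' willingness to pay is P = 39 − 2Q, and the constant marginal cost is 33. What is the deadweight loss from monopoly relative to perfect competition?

DWL = 2.25

Perfect competition: P = MC = 33, so 39 − 2Q = 33 and Q = 3.
Monopoly sets MR = MC: 39 − 4Q = 33 ⇒ Q = 1.5, P = 39 − 2·1.5 = 36.
DWL is the triangle between Q = 1.5 and Q = 3: ½·(3 − 1.5)·(36 − 33) = 2.25.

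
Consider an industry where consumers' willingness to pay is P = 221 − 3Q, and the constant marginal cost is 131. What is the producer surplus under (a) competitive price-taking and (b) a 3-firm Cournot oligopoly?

Competition: PS = 0; Cournot: PS = 506.25

Competitive firms price at marginal cost: P = 131, giving Q = 30.
PS = (131 − 131)·30 = 0.
Cournot with 3 identical firms: the symmetric best-response condition is 221 − 12q = 131. Each firm produces q = 7.5, total output Q = 22.5, price P = 153.5.
PS = (153.5 − 131)·22.5 = 506.25.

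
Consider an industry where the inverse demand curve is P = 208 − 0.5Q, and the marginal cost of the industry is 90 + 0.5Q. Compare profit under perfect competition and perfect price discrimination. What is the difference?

Competitive equilibrium sets price equal to marginal cost: 208 − 0.5Q = 90 + 0.5Q, so Q = 118 and P = 149.
Profit = 149·118 − (90·118 + ½·0.5·118²) = 3481.
Under first-degree price discrimination the firm charges each unit its demand price and produces up to where P = MC, i.e. Q = 118. Consumer surplus is zero; producer surplus equals total surplus.
PS equals the full surplus area, 6962. Profit = 6962 = 6962.
Change in profit: 6962 − 3481 = 3481.

Profit rises by 3481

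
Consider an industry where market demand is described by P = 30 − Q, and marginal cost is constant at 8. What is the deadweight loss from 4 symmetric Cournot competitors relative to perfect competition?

Perfect competition: P = MC = 8, so 30 − Q = 8 and Q = 22.
In a 4-firm Cournot equilibrium, symmetry and the first-order condition give q = (30 − 8)/(5) = 4.4. So Q = 17.6 and P = 12.4.
DWL is the triangle between Q = 17.6 and Q = 22: ½·(22 − 17.6)·(12.4 − 8) = 9.68.

DWL = 9.68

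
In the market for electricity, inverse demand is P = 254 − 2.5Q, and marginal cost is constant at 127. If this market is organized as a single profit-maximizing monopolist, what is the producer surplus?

Monopoly sets MR = MC: 254 − 5Q = 127 ⇒ Q = 25.4, P = 254 − 2.5·25.4 = 190.5.
PS = (190.5 − 127)·25.4 = 1612.9.

PS = 1612.9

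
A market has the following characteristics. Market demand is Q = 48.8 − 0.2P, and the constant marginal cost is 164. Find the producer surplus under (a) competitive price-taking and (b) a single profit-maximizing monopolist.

Inverting demand: P = 244 − 5Q.
Under competition P = MC = 164, so Q = (244 − 164)/5 = 16.
PS = (164 − 164)·16 = 0.
A monopolist chooses Q where MR = MC. MR = 244 − 10Q; setting this equal to 164 gives Q = 8 and P = 204.
PS = (204 − 164)·8 = 320.

Competition: PS = 0; Monopoly: PS = 320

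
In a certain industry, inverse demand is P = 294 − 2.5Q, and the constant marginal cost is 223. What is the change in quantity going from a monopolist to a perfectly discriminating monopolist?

Q rises by 14.2

The monopolist equates marginal revenue to marginal cost: 294 − 5Q = 223, so Q = 14.2. From demand, P = 258.5.
With perfect price discrimination, output is the efficient level Q = 28.4 (where demand meets MC), but every buyer pays their willingness to pay: CS = 0 and PS = total surplus.
Change in quantity: 28.4 − 14.2 = 14.2.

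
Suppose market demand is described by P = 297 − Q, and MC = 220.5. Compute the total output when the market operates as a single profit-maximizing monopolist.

Q = 38.25

A monopolist chooses Q where MR = MC. MR = 297 − 2Q; setting this equal to 220.5 gives Q = 38.25 and P = 258.75.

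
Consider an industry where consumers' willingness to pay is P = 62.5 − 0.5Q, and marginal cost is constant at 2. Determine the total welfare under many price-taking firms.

Under competition P = MC = 2, so Q = (62.5 − 2)/0.5 = 121.
CS = ½·(62.5 − 2)·121 = 3660.25; PS = (2 − 2)·121 = 0; TS = 3660.25.

TS = 3660.25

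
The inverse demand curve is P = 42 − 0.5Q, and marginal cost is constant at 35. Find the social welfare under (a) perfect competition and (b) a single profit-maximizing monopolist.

Perfect competition: P = MC = 35, so 42 − 0.5Q = 35 and Q = 14.
CS = ½·(42 − 35)·14 = 49; PS = (35 − 35)·14 = 0; TS = 49.
Monopoly sets MR = MC: 42 − Q = 35 ⇒ Q = 7, P = 42 − 0.5·7 = 38.5.
CS = ½·(42 − 38.5)·7 = 12.25; PS = (38.5 − 35)·7 = 24.5; TS = 36.75.

Competition: TS = 49; Monopoly: TS = 36.75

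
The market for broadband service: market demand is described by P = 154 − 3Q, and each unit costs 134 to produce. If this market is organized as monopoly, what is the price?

The monopolist equates marginal revenue to marginal cost: 154 − 6Q = 134, so Q = 10/3. From demand, P = 144.

P = 144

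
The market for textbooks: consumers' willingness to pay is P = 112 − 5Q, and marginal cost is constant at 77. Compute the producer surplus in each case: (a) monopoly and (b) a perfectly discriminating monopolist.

Monopoly: PS = 61.25; Perfect PD: PS = 122.5

A monopolist chooses Q where MR = MC. MR = 112 − 10Q; setting this equal to 77 gives Q = 3.5 and P = 94.5.
PS = (94.5 − 77)·3.5 = 61.25.
Under first-degree price discrimination the firm charges each unit its demand price and produces up to where P = MC, i.e. Q = 7. Consumer surplus is zero; producer surplus equals total surplus.
PS = ½·(112 − 77)·7 = 122.5.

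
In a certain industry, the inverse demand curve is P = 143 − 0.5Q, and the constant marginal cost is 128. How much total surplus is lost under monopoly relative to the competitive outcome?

DWL = 56.25

Under competition P = MC = 128, so Q = (143 − 128)/0.5 = 30.
The monopolist equates marginal revenue to marginal cost: 143 − Q = 128, so Q = 15. From demand, P = 135.5.
DWL is the triangle between Q = 15 and Q = 30: ½·(30 − 15)·(135.5 − 128) = 56.25.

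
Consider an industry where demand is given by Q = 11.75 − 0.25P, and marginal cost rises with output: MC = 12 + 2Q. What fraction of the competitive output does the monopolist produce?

Q_m/Q_c = 0.6

Inverting demand: P = 47 − 4Q.
A monopolist chooses Q where MR = MC. MR = 47 − 8Q; setting this equal to 12 + 2Q gives Q = 3.5 and P = 33.
Competitive equilibrium sets price equal to marginal cost: 47 − 4Q = 12 + 2Q, so Q = 35/6 and P = 71/3.
Ratio Q_m/Q_c = 3.5/(35/6) = 0.6.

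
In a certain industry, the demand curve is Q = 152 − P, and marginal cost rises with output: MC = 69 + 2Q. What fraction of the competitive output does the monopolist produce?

Inverting demand: P = 152 − Q.
The monopolist equates marginal revenue to marginal cost: 152 − 2Q = 69 + 2Q, so Q = 20.75. From demand, P = 131.25.
Under competition P = MC: 152 − Q = 69 + 2Q ⇒ Q = 83/3, P = 373/3.
Ratio Q_m/Q_c = 20.75/(83/3) = 0.75.

Q_m/Q_c = 0.75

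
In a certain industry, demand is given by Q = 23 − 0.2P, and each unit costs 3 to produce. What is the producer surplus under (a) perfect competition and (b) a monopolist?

Competition: PS = 0; Monopoly: PS = 627.2

Inverting demand: P = 115 − 5Q.
Perfect competition: P = MC = 3, so 115 − 5Q = 3 and Q = 22.4.
PS = (3 − 3)·22.4 = 0.
The monopolist equates marginal revenue to marginal cost: 115 − 10Q = 3, so Q = 11.2. From demand, P = 59.
PS = (59 − 3)·11.2 = 627.2.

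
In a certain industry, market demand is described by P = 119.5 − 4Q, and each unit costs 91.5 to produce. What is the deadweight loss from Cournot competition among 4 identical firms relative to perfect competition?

Perfect competition: P = MC = 91.5, so 119.5 − 4Q = 91.5 and Q = 7.
Cournot with 4 identical firms: the symmetric best-response condition is 119.5 − 20q = 91.5. Each firm produces q = 1.4, total output Q = 5.6, price P = 97.1.
DWL is the triangle between Q = 5.6 and Q = 7: ½·(7 − 5.6)·(97.1 − 91.5) = 3.92.

DWL = 3.92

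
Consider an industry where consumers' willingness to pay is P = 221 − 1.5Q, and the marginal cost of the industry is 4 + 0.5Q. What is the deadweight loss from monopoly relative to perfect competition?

DWL = 2162.25

Competitive equilibrium sets price equal to marginal cost: 221 − 1.5Q = 4 + 0.5Q, so Q = 108.5 and P = 58.25.
The monopolist equates marginal revenue to marginal cost: 221 − 3Q = 4 + 0.5Q, so Q = 62. From demand, P = 128.
CS = ½·(221 − 58.25)·108.5 = 141267/16; PS = (58.25·108.5 − 4·108.5 − ½·0.5·108.5²) = 47089/16; TS = 11772.25.
CS = ½·(221 − 128)·62 = 2883; PS = (128·62 − 4·62 − ½·0.5·62²) = 6727; TS = 9610.
DWL = 11772.25 − 9610 = 2162.25.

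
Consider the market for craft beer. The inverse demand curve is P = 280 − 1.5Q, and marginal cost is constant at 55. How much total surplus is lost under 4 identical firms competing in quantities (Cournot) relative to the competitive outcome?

DWL = 675

Under competition P = MC = 55, so Q = (280 − 55)/1.5 = 150.
In a 4-firm Cournot equilibrium, symmetry and the first-order condition give q = (280 − 55)/(7.5) = 30. So Q = 120 and P = 100.
DWL is the triangle between Q = 120 and Q = 150: ½·(150 − 120)·(100 − 55) = 675.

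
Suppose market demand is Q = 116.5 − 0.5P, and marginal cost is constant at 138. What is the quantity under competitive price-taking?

Q = 47.5

Inverting demand: P = 233 − 2Q.
Under competition P = MC = 138, so Q = (233 − 138)/2 = 47.5.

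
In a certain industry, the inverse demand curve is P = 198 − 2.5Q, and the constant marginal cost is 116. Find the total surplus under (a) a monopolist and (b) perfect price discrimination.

A monopolist chooses Q where MR = MC. MR = 198 − 5Q; setting this equal to 116 gives Q = 16.4 and P = 157.
CS = ½·(198 − 157)·16.4 = 336.2; PS = (157 − 116)·16.4 = 672.4; TS = 1008.6.
Under first-degree price discrimination the firm charges each unit its demand price and produces up to where P = MC, i.e. Q = 32.8. Consumer surplus is zero; producer surplus equals total surplus.
TS = 1344.8 (equal to competitive TS).

Monopoly: TS = 1008.6; Perfect PD: TS = 1344.8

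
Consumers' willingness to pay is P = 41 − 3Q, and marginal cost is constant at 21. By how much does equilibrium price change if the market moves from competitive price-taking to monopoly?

Equilibrium price rises by 10

Under competition P = MC = 21, so Q = (41 − 21)/3 = 20/3.
The monopolist equates marginal revenue to marginal cost: 41 − 6Q = 21, so Q = 10/3. From demand, P = 31.
Change in equilibrium price: 31 − 21 = 10.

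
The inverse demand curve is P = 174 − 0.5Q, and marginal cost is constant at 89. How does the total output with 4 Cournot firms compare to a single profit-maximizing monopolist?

Cournot: Q = 136; Monopoly: Q = 85

Cournot with 4 identical firms: the symmetric best-response condition is 174 − 2.5q = 89. Each firm produces q = 34, total output Q = 136, price P = 106.
A monopolist chooses Q where MR = MC. MR = 174 − Q; setting this equal to 89 gives Q = 85 and P = 131.5.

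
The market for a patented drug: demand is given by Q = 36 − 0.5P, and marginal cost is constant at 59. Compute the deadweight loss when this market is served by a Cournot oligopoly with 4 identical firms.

Inverting demand: P = 72 − 2Q.
Perfect competition: P = MC = 59, so 72 − 2Q = 59 and Q = 6.5.
Cournot with 4 identical firms: the symmetric best-response condition is 72 − 10q = 59. Each firm produces q = 1.3, total output Q = 5.2, price P = 61.6.
DWL is the triangle between Q = 5.2 and Q = 6.5: ½·(6.5 − 5.2)·(61.6 − 59) = 1.69.

DWL = 1.69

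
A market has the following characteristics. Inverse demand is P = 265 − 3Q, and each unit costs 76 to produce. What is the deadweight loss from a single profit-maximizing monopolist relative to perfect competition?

Under competition P = MC = 76, so Q = (265 − 76)/3 = 63.
The monopolist equates marginal revenue to marginal cost: 265 − 6Q = 76, so Q = 31.5. From demand, P = 170.5.
DWL is the triangle between Q = 31.5 and Q = 63: ½·(63 − 31.5)·(170.5 − 76) = 1488.375.

DWL = 1488.375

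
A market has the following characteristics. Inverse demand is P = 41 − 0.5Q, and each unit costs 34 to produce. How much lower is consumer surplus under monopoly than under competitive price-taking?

Perfect competition: P = MC = 34, so 41 − 0.5Q = 34 and Q = 14.
CS = ½·(41 − 34)·14 = 49.
The monopolist equates marginal revenue to marginal cost: 41 − Q = 34, so Q = 7. From demand, P = 37.5.
CS = ½·(41 − 37.5)·7 = 12.25.
Change in consumer surplus: 12.25 − 49 = −36.75.

CS falls by 36.75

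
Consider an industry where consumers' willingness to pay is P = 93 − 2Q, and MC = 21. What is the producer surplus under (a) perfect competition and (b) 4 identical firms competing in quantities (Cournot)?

Competition: PS = 0; Cournot: PS = 414.72

Under competition P = MC = 21, so Q = (93 − 21)/2 = 36.
PS = (21 − 21)·36 = 0.
In a 4-firm Cournot equilibrium, symmetry and the first-order condition give q = (93 − 21)/(10) = 7.2. So Q = 28.8 and P = 35.4.
PS = (35.4 − 21)·28.8 = 414.72.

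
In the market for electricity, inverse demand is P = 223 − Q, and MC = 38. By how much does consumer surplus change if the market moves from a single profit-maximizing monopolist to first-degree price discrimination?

A monopolist chooses Q where MR = MC. MR = 223 − 2Q; setting this equal to 38 gives Q = 92.5 and P = 130.5.
CS = ½·(223 − 130.5)·92.5 = 4278.125.
A perfectly discriminating monopolist sells every unit with P(Q) ≥ MC(Q), so output equals the competitive quantity Q = 185. Each buyer pays their reservation price, so CS = 0 and the firm captures all surplus.
CS = 0.
Change in consumer surplus: 0 − 4278.125 = −4278.125.

Consumer surplus falls by 4278.125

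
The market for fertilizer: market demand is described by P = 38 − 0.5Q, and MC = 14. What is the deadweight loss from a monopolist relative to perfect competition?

Under competition P = MC = 14, so Q = (38 − 14)/0.5 = 48.
A monopolist chooses Q where MR = MC. MR = 38 − Q; setting this equal to 14 gives Q = 24 and P = 26.
DWL is the triangle between Q = 24 and Q = 48: ½·(48 − 24)·(26 − 14) = 144.

DWL = 144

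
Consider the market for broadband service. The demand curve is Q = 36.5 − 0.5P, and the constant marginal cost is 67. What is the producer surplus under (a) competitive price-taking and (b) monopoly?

Competition: PS = 0; Monopoly: PS = 4.5

Inverting demand: P = 73 − 2Q.
Competitive firms price at marginal cost: P = 67, giving Q = 3.
PS = (67 − 67)·3 = 0.
A monopolist chooses Q where MR = MC. MR = 73 − 4Q; setting this equal to 67 gives Q = 1.5 and P = 70.
PS = (70 − 67)·1.5 = 4.5.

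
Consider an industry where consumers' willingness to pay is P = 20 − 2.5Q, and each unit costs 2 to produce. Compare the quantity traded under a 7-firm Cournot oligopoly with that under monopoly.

Cournot: Q = 6.3; Monopoly: Q = 3.6

In a 7-firm Cournot equilibrium, symmetry and the first-order condition give q = (20 − 2)/(20) = 0.9. So Q = 6.3 and P = 4.25.
Monopoly sets MR = MC: 20 − 5Q = 2 ⇒ Q = 3.6, P = 20 − 2.5·3.6 = 11.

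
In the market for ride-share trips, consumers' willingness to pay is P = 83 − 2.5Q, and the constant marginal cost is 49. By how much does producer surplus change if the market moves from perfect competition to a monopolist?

Competitive firms price at marginal cost: P = 49, giving Q = 13.6.
PS = (49 − 49)·13.6 = 0.
The monopolist equates marginal revenue to marginal cost: 83 − 5Q = 49, so Q = 6.8. From demand, P = 66.
PS = (66 − 49)·6.8 = 115.6.
Change in producer surplus: 115.6 − 0 = 115.6.

Producer surplus rises by 115.6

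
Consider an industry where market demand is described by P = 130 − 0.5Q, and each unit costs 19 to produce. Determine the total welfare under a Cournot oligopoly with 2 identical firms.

TS = 10952

Cournot with 2 identical firms: the symmetric best-response condition is 130 − 1.5q = 19. Each firm produces q = 74, total output Q = 148, price P = 56.
CS = ½·(130 − 56)·148 = 5476; PS = (56 − 19)·148 = 5476; TS = 10952.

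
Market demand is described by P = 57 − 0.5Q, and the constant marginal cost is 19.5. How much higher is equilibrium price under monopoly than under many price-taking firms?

Perfect competition: P = MC = 19.5, so 57 − 0.5Q = 19.5 and Q = 75.
A monopolist chooses Q where MR = MC. MR = 57 − Q; setting this equal to 19.5 gives Q = 37.5 and P = 38.25.
Change in equilibrium price: 38.25 − 19.5 = 18.75.

P rises by 18.75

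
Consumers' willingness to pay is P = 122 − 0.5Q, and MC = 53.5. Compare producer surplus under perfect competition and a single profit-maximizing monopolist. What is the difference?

Competitive firms price at marginal cost: P = 53.5, giving Q = 137.
PS = (53.5 − 53.5)·137 = 0.
Monopoly sets MR = MC: 122 − Q = 53.5 ⇒ Q = 68.5, P = 122 − 0.5·68.5 = 87.75.
PS = (87.75 − 53.5)·68.5 = 2346.125.
Change in producer surplus: 2346.125 − 0 = 2346.125.

Producer surplus rises by 2346.125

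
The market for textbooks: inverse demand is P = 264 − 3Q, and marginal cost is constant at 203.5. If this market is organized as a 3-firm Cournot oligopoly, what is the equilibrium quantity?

Q = 15.125

In a 3-firm Cournot equilibrium, symmetry and the first-order condition give q = (264 − 203.5)/(12) = 121/24. So Q = 15.125 and P = 218.625.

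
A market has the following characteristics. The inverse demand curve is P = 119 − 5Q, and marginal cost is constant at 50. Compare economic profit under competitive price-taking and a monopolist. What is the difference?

Economic profit rises by 238.05

Under competition P = MC = 50, so Q = (119 − 50)/5 = 13.8.
Profit = (50 − 50)·13.8 = 0.
A monopolist chooses Q where MR = MC. MR = 119 − 10Q; setting this equal to 50 gives Q = 6.9 and P = 84.5.
Profit = (84.5 − 50)·6.9 = 238.05.
Change in economic profit: 238.05 − 0 = 238.05.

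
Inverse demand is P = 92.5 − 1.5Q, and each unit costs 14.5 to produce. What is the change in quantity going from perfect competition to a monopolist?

Quantity falls by 26

Competitive firms price at marginal cost: P = 14.5, giving Q = 52.
Monopoly sets MR = MC: 92.5 − 3Q = 14.5 ⇒ Q = 26, P = 92.5 − 1.5·26 = 53.5.
Change in quantity: 26 − 52 = −26.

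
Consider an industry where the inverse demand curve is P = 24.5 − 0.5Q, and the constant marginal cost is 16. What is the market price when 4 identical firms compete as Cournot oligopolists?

In a 4-firm Cournot equilibrium, symmetry and the first-order condition give q = (24.5 − 16)/(2.5) = 3.4. So Q = 13.6 and P = 17.7.

P = 17.7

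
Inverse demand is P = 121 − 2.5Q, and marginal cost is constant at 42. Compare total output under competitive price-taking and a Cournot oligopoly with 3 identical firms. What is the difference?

Perfect competition: P = MC = 42, so 121 − 2.5Q = 42 and Q = 31.6.
With 3 symmetric Cournot firms, each firm's FOC gives 121 − 10q = 42, so q = 7.9, Q = 3·7.9 = 23.7, and P = 61.75.
Change in total output: 23.7 − 31.6 = −7.9.

Total output falls by 7.9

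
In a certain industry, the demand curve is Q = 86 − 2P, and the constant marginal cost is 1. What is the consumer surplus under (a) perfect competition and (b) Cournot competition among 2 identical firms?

Inverting demand: P = 43 − 0.5Q.
Competitive firms price at marginal cost: P = 1, giving Q = 84.
CS = ½·(43 − 1)·84 = 1764.
Cournot with 2 identical firms: the symmetric best-response condition is 43 − 1.5q = 1. Each firm produces q = 28, total output Q = 56, price P = 15.
CS = ½·(43 − 15)·56 = 784.

Competition: CS = 1764; Cournot: CS = 784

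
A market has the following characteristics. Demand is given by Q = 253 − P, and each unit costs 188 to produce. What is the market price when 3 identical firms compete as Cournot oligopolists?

Inverting demand: P = 253 − Q.
In a 3-firm Cournot equilibrium, symmetry and the first-order condition give q = (253 − 188)/(4) = 16.25. So Q = 48.75 and P = 204.25.

P = 204.25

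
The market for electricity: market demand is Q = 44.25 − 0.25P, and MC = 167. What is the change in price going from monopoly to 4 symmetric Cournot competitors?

Inverting demand: P = 177 − 4Q.
Monopoly sets MR = MC: 177 − 8Q = 167 ⇒ Q = 1.25, P = 177 − 4·1.25 = 172.
With 4 symmetric Cournot firms, each firm's FOC gives 177 − 20q = 167, so q = 0.5, Q = 4·0.5 = 2, and P = 169.
Change in price: 169 − 172 = −3.

P falls by 3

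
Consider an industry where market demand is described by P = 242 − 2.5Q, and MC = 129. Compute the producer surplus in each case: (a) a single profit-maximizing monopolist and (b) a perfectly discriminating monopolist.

The monopolist equates marginal revenue to marginal cost: 242 − 5Q = 129, so Q = 22.6. From demand, P = 185.5.
PS = (185.5 − 129)·22.6 = 1276.9.
With perfect price discrimination, output is the efficient level Q = 45.2 (where demand meets MC), but every buyer pays their willingness to pay: CS = 0 and PS = total surplus.
PS = ½·(242 − 129)·45.2 = 2553.8.

Monopoly: PS = 1276.9; Perfect PD: PS = 2553.8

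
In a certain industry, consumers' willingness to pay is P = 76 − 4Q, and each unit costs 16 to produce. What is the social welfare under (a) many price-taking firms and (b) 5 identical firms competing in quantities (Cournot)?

Competitive firms price at marginal cost: P = 16, giving Q = 15.
CS = ½·(76 − 16)·15 = 450; PS = (16 − 16)·15 = 0; TS = 450.
In a 5-firm Cournot equilibrium, symmetry and the first-order condition give q = (76 − 16)/(24) = 2.5. So Q = 12.5 and P = 26.
CS = ½·(76 − 26)·12.5 = 312.5; PS = (26 − 16)·12.5 = 125; TS = 437.5.

Competition: TS = 450; Cournot: TS = 437.5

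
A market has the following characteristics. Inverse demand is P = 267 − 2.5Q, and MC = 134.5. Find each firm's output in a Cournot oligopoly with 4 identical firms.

In a 4-firm Cournot equilibrium, symmetry and the first-order condition give q = (267 − 134.5)/(12.5) = 10.6. So Q = 42.4 and P = 161.

q_i = 10.6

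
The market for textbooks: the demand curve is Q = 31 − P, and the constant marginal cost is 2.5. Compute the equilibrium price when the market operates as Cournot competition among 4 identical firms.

Inverting demand: P = 31 − Q.
Cournot with 4 identical firms: the symmetric best-response condition is 31 − 5q = 2.5. Each firm produces q = 5.7, total output Q = 22.8, price P = 8.2.

P = 8.2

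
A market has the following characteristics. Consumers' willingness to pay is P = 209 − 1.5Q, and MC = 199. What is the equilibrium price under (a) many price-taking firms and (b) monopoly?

Competition: P = 199; Monopoly: P = 204

Under competition P = MC = 199, so Q = (209 − 199)/1.5 = 20/3.
Monopoly sets MR = MC: 209 − 3Q = 199 ⇒ Q = 10/3, P = 209 − 1.5·10/3 = 204.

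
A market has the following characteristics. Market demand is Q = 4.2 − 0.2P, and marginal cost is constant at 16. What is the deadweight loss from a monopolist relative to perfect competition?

DWL = 0.625

Inverting demand: P = 21 − 5Q.
Under competition P = MC = 16, so Q = (21 − 16)/5 = 1.
The monopolist equates marginal revenue to marginal cost: 21 − 10Q = 16, so Q = 0.5. From demand, P = 18.5.
DWL is the triangle between Q = 0.5 and Q = 1: ½·(1 − 0.5)·(18.5 − 16) = 0.625.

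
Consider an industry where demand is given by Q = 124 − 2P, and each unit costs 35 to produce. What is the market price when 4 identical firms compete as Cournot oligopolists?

P = 40.4

Inverting demand: P = 62 − 0.5Q.
Cournot with 4 identical firms: the symmetric best-response condition is 62 − 2.5q = 35. Each firm produces q = 10.8, total output Q = 43.2, price P = 40.4.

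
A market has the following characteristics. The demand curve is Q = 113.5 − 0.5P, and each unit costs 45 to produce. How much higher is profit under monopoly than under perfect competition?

π rises by 4140.5

Inverting demand: P = 227 − 2Q.
Competitive firms price at marginal cost: P = 45, giving Q = 91.
Profit = (45 − 45)·91 = 0.
Monopoly sets MR = MC: 227 − 4Q = 45 ⇒ Q = 45.5, P = 227 − 2·45.5 = 136.
Profit = (136 − 45)·45.5 = 4140.5.
Change in profit: 4140.5 − 0 = 4140.5.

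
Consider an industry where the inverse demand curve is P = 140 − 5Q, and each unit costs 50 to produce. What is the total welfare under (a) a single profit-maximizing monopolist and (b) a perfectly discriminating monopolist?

Monopoly: TS = 607.5; Perfect PD: TS = 810

The monopolist equates marginal revenue to marginal cost: 140 − 10Q = 50, so Q = 9. From demand, P = 95.
CS = ½·(140 − 95)·9 = 202.5; PS = (95 − 50)·9 = 405; TS = 607.5.
A perfectly discriminating monopolist sells every unit with P(Q) ≥ MC(Q), so output equals the competitive quantity Q = 18. Each buyer pays their reservation price, so CS = 0 and the firm captures all surplus.
TS = 810 (equal to competitive TS).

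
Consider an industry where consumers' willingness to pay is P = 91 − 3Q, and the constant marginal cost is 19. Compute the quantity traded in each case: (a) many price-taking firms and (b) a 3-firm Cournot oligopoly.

Competitive firms price at marginal cost: P = 19, giving Q = 24.
Cournot with 3 identical firms: the symmetric best-response condition is 91 − 12q = 19. Each firm produces q = 6, total output Q = 18, price P = 37.

Competition: Q = 24; Cournot: Q = 18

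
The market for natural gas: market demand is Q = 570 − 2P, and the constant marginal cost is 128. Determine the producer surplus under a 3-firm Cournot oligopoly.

PS = 9243.375

Inverting demand: P = 285 − 0.5Q.
In a 3-firm Cournot equilibrium, symmetry and the first-order condition give q = (285 − 128)/(2) = 78.5. So Q = 235.5 and P = 167.25.
PS = (167.25 − 128)·235.5 = 9243.375.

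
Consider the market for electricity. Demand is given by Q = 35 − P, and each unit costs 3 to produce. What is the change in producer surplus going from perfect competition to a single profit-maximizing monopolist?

Producer surplus rises by 256

Inverting demand: P = 35 − Q.
Under competition P = MC = 3, so Q = (35 − 3)/1 = 32.
PS = (3 − 3)·32 = 0.
Monopoly sets MR = MC: 35 − 2Q = 3 ⇒ Q = 16, P = 35 − 16 = 19.
PS = (19 − 3)·16 = 256.
Change in producer surplus: 256 − 0 = 256.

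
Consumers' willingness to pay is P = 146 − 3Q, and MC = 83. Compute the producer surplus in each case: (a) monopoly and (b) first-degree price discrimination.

Monopoly: PS = 330.75; Perfect PD: PS = 661.5

Monopoly sets MR = MC: 146 − 6Q = 83 ⇒ Q = 10.5, P = 146 − 3·10.5 = 114.5.
PS = (114.5 − 83)·10.5 = 330.75.
Under first-degree price discrimination the firm charges each unit its demand price and produces up to where P = MC, i.e. Q = 21. Consumer surplus is zero; producer surplus equals total surplus.
PS = ½·(146 − 83)·21 = 661.5.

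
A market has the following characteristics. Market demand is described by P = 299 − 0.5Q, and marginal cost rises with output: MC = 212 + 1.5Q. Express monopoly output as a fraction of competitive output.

Q_m/Q_c = 0.8

A monopolist chooses Q where MR = MC. MR = 299 − Q; setting this equal to 212 + 1.5Q gives Q = 34.8 and P = 281.6.
Competitive equilibrium sets price equal to marginal cost: 299 − 0.5Q = 212 + 1.5Q, so Q = 43.5 and P = 277.25.
Ratio Q_m/Q_c = 34.8/43.5 = 0.8.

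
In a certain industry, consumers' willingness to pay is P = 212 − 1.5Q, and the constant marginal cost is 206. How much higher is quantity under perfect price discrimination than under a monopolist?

Quantity rises by 2

Monopoly sets MR = MC: 212 − 3Q = 206 ⇒ Q = 2, P = 212 − 1.5·2 = 209.
A perfectly discriminating monopolist sells every unit with P(Q) ≥ MC(Q), so output equals the competitive quantity Q = 4. Each buyer pays their reservation price, so CS = 0 and the firm captures all surplus.
Change in quantity: 4 − 2 = 2.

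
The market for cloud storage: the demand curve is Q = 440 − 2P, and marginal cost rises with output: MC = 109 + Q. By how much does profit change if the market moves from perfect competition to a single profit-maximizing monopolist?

π rises by 342.25

Inverting demand: P = 220 − 0.5Q.
Under competition P = MC: 220 − 0.5Q = 109 + Q ⇒ Q = 74, P = 183.
Profit = 183·74 − (109·74 + ½·1·74²) = 2738.
A monopolist chooses Q where MR = MC. MR = 220 − Q; setting this equal to 109 + Q gives Q = 55.5 and P = 192.25.
Profit = 192.25·55.5 − (109·55.5 + ½·1·55.5²) = 3080.25.
Change in profit: 3080.25 − 2738 = 342.25.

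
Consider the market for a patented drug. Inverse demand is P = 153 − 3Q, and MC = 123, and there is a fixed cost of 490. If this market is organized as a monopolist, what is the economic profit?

Profit = −415

Monopoly sets MR = MC: 153 − 6Q = 123 ⇒ Q = 5, P = 153 − 3·5 = 138.
Profit = (138 − 123)·5 − 490 = −415.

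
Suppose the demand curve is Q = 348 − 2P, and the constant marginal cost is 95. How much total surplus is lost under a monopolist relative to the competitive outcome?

DWL = 1560.25

Inverting demand: P = 174 − 0.5Q.
Competitive firms price at marginal cost: P = 95, giving Q = 158.
A monopolist chooses Q where MR = MC. MR = 174 − Q; setting this equal to 95 gives Q = 79 and P = 134.5.
DWL is the triangle between Q = 79 and Q = 158: ½·(158 − 79)·(134.5 − 95) = 1560.25.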